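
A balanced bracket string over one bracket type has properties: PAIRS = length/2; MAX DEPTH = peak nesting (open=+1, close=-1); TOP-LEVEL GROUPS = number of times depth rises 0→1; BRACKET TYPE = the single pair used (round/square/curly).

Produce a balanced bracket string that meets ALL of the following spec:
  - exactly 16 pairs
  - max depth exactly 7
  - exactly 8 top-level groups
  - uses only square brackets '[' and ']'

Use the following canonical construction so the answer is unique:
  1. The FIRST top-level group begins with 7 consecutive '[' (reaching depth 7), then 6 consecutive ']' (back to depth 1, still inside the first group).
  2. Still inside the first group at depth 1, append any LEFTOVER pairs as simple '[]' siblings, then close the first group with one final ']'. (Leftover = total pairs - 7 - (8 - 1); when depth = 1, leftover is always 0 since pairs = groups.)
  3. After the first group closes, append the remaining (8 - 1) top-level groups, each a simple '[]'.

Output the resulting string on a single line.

Answer: [[[[[[[]]]]]][][]][][][][][][][]

Derivation:
Spec: pairs=16 depth=7 groups=8
Leftover pairs = 16 - 7 - (8-1) = 2
First group: deep chain of depth 7 + 2 sibling pairs
Remaining 7 groups: simple '[]' each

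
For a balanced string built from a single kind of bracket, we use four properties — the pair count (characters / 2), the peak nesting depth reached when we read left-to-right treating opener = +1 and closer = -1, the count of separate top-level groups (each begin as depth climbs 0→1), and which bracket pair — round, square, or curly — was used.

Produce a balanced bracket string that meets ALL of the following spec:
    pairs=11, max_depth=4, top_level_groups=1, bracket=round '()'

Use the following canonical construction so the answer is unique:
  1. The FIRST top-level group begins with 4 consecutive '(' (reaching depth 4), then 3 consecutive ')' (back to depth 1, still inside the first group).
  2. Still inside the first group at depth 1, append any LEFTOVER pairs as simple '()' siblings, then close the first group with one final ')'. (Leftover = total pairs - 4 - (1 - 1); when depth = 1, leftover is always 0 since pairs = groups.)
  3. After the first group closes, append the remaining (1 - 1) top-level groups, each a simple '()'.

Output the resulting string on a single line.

Answer: (((()))()()()()()()())

Derivation:
Spec: pairs=11 depth=4 groups=1
Leftover pairs = 11 - 4 - (1-1) = 7
First group: deep chain of depth 4 + 7 sibling pairs
Remaining 0 groups: simple '()' each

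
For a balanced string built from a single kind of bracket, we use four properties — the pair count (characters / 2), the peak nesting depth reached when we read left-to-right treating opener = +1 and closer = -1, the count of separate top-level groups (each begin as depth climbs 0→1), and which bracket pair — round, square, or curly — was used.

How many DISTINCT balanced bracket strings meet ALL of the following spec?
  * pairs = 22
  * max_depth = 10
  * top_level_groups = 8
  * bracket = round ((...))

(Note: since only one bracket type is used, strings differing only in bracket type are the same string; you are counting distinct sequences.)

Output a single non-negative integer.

Answer: 1492736

Derivation:
Spec: pairs=22 depth=10 groups=8
Count(depth <= 10) = 843302680
Count(depth <= 9) = 841809944
Count(depth == 10) = 843302680 - 841809944 = 1492736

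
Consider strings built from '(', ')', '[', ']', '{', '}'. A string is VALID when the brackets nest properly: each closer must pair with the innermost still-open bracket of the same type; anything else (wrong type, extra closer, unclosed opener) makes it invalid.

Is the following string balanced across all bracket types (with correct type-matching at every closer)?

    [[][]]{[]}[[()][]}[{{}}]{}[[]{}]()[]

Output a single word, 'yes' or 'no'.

pos 0: push '['; stack = [
pos 1: push '['; stack = [[
pos 2: ']' matches '['; pop; stack = [
pos 3: push '['; stack = [[
pos 4: ']' matches '['; pop; stack = [
pos 5: ']' matches '['; pop; stack = (empty)
pos 6: push '{'; stack = {
pos 7: push '['; stack = {[
pos 8: ']' matches '['; pop; stack = {
pos 9: '}' matches '{'; pop; stack = (empty)
pos 10: push '['; stack = [
pos 11: push '['; stack = [[
pos 12: push '('; stack = [[(
pos 13: ')' matches '('; pop; stack = [[
pos 14: ']' matches '['; pop; stack = [
pos 15: push '['; stack = [[
pos 16: ']' matches '['; pop; stack = [
pos 17: saw closer '}' but top of stack is '[' (expected ']') → INVALID
Verdict: type mismatch at position 17: '}' closes '[' → no

Answer: no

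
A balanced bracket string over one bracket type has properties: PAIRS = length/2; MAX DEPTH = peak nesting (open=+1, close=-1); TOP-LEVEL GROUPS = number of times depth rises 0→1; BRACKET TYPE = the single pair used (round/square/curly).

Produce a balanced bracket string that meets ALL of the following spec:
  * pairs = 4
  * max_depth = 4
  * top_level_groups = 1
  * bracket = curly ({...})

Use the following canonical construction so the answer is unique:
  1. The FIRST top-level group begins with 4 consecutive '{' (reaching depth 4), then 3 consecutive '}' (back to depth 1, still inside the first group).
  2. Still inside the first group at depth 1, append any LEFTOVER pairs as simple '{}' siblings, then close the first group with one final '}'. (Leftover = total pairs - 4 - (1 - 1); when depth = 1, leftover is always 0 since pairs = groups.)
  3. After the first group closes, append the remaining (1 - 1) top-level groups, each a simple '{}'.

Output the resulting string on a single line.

Answer: {{{{}}}}

Derivation:
Spec: pairs=4 depth=4 groups=1
Leftover pairs = 4 - 4 - (1-1) = 0
First group: deep chain of depth 4 + 0 sibling pairs
Remaining 0 groups: simple '{}' each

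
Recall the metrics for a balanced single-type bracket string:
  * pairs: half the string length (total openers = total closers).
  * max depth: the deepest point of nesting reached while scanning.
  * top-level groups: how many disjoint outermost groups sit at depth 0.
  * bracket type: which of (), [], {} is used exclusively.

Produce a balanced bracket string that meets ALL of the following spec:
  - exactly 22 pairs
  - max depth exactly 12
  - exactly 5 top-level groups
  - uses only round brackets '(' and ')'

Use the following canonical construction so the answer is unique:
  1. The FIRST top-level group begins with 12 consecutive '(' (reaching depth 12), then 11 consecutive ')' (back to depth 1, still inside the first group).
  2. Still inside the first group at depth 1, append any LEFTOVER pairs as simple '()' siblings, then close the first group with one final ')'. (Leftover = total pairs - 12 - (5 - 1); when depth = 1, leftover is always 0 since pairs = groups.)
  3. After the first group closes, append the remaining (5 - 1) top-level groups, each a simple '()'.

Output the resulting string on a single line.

Spec: pairs=22 depth=12 groups=5
Leftover pairs = 22 - 12 - (5-1) = 6
First group: deep chain of depth 12 + 6 sibling pairs
Remaining 4 groups: simple '()' each

Answer: (((((((((((()))))))))))()()()()()())()()()()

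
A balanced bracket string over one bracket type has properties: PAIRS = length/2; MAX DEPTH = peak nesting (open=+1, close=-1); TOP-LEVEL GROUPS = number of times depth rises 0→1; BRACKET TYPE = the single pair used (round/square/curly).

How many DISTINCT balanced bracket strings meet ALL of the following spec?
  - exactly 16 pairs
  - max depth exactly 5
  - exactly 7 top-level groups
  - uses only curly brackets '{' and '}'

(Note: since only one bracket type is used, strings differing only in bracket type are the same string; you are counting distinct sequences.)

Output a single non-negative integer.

Answer: 114520

Derivation:
Spec: pairs=16 depth=5 groups=7
Count(depth <= 5) = 524055
Count(depth <= 4) = 409535
Count(depth == 5) = 524055 - 409535 = 114520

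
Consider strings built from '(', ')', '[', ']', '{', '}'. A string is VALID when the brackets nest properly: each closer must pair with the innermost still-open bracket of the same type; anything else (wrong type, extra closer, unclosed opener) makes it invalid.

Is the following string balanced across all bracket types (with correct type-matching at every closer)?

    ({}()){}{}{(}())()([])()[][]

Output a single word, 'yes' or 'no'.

pos 0: push '('; stack = (
pos 1: push '{'; stack = ({
pos 2: '}' matches '{'; pop; stack = (
pos 3: push '('; stack = ((
pos 4: ')' matches '('; pop; stack = (
pos 5: ')' matches '('; pop; stack = (empty)
pos 6: push '{'; stack = {
pos 7: '}' matches '{'; pop; stack = (empty)
pos 8: push '{'; stack = {
pos 9: '}' matches '{'; pop; stack = (empty)
pos 10: push '{'; stack = {
pos 11: push '('; stack = {(
pos 12: saw closer '}' but top of stack is '(' (expected ')') → INVALID
Verdict: type mismatch at position 12: '}' closes '(' → no

Answer: no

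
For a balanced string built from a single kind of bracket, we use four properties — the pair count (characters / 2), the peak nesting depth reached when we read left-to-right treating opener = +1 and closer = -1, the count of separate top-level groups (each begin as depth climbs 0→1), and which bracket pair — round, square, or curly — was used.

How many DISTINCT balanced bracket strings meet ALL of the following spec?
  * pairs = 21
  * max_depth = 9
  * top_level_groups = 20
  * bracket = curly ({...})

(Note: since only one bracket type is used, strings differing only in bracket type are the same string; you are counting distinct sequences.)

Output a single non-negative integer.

Spec: pairs=21 depth=9 groups=20
Count(depth <= 9) = 20
Count(depth <= 8) = 20
Count(depth == 9) = 20 - 20 = 0

Answer: 0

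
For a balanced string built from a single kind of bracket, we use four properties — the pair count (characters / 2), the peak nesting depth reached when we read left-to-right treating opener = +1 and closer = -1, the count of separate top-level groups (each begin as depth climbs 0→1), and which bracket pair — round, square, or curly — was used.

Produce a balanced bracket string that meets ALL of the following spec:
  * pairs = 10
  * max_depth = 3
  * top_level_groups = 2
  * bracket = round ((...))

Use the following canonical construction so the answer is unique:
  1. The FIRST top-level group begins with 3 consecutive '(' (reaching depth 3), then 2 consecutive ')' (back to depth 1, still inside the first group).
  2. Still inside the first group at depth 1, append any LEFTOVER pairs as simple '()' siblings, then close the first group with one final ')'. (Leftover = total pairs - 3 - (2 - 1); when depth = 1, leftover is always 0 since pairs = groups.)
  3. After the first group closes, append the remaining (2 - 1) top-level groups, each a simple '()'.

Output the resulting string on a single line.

Spec: pairs=10 depth=3 groups=2
Leftover pairs = 10 - 3 - (2-1) = 6
First group: deep chain of depth 3 + 6 sibling pairs
Remaining 1 groups: simple '()' each

Answer: ((())()()()()()())()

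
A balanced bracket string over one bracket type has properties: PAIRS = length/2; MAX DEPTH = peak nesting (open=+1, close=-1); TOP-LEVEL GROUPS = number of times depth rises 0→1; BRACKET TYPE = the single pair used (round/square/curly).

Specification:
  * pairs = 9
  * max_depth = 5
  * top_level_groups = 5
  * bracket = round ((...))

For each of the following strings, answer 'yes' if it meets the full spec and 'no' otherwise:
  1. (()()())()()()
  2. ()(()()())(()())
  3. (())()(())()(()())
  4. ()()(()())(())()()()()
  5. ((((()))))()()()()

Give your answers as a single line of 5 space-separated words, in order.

String 1 '(()()())()()()': depth seq [1 2 1 2 1 2 1 0 1 0 1 0 1 0]
  -> pairs=7 depth=2 groups=4 -> no
String 2 '()(()()())(()())': depth seq [1 0 1 2 1 2 1 2 1 0 1 2 1 2 1 0]
  -> pairs=8 depth=2 groups=3 -> no
String 3 '(())()(())()(()())': depth seq [1 2 1 0 1 0 1 2 1 0 1 0 1 2 1 2 1 0]
  -> pairs=9 depth=2 groups=5 -> no
String 4 '()()(()())(())()()()()': depth seq [1 0 1 0 1 2 1 2 1 0 1 2 1 0 1 0 1 0 1 0 1 0]
  -> pairs=11 depth=2 groups=8 -> no
String 5 '((((()))))()()()()': depth seq [1 2 3 4 5 4 3 2 1 0 1 0 1 0 1 0 1 0]
  -> pairs=9 depth=5 groups=5 -> yes

Answer: no no no no yes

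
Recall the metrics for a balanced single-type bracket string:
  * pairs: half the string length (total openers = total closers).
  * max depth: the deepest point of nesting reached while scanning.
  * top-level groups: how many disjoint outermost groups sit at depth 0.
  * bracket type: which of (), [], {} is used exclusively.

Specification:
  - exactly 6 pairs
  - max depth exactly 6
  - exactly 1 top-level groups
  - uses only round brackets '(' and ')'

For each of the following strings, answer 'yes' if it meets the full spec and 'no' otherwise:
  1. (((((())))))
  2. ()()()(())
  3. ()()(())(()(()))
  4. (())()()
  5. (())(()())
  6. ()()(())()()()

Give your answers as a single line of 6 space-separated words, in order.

String 1 '(((((())))))': depth seq [1 2 3 4 5 6 5 4 3 2 1 0]
  -> pairs=6 depth=6 groups=1 -> yes
String 2 '()()()(())': depth seq [1 0 1 0 1 0 1 2 1 0]
  -> pairs=5 depth=2 groups=4 -> no
String 3 '()()(())(()(()))': depth seq [1 0 1 0 1 2 1 0 1 2 1 2 3 2 1 0]
  -> pairs=8 depth=3 groups=4 -> no
String 4 '(())()()': depth seq [1 2 1 0 1 0 1 0]
  -> pairs=4 depth=2 groups=3 -> no
String 5 '(())(()())': depth seq [1 2 1 0 1 2 1 2 1 0]
  -> pairs=5 depth=2 groups=2 -> no
String 6 '()()(())()()()': depth seq [1 0 1 0 1 2 1 0 1 0 1 0 1 0]
  -> pairs=7 depth=2 groups=6 -> no

Answer: yes no no no no no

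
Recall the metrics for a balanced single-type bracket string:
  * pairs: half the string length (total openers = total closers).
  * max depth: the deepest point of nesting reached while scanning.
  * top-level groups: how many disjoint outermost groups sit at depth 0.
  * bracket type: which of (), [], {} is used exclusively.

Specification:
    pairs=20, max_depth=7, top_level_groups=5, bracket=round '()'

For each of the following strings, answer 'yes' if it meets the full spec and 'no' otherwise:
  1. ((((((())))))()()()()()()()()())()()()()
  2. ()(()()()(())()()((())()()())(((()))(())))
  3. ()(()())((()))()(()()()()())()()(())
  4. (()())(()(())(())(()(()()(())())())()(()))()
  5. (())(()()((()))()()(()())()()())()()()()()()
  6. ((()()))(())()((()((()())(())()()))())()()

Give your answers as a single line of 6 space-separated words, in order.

Answer: yes no no no no no

Derivation:
String 1 '((((((())))))()()()()()()()()())()()()()': depth seq [1 2 3 4 5 6 7 6 5 4 3 2 1 2 1 2 1 2 1 2 1 2 1 2 1 2 1 2 1 2 1 0 1 0 1 0 1 0 1 0]
  -> pairs=20 depth=7 groups=5 -> yes
String 2 '()(()()()(())()()((())()()())(((()))(())))': depth seq [1 0 1 2 1 2 1 2 1 2 3 2 1 2 1 2 1 2 3 4 3 2 3 2 3 2 3 2 1 2 3 4 5 4 3 2 3 4 3 2 1 0]
  -> pairs=21 depth=5 groups=2 -> no
String 3 '()(()())((()))()(()()()()())()()(())': depth seq [1 0 1 2 1 2 1 0 1 2 3 2 1 0 1 0 1 2 1 2 1 2 1 2 1 2 1 0 1 0 1 0 1 2 1 0]
  -> pairs=18 depth=3 groups=8 -> no
String 4 '(()())(()(())(())(()(()()(())())())()(()))()': depth seq [1 2 1 2 1 0 1 2 1 2 3 2 1 2 3 2 1 2 3 2 3 4 3 4 3 4 5 4 3 4 3 2 3 2 1 2 1 2 3 2 1 0 1 0]
  -> pairs=22 depth=5 groups=3 -> no
String 5 '(())(()()((()))()()(()())()()())()()()()()()': depth seq [1 2 1 0 1 2 1 2 1 2 3 4 3 2 1 2 1 2 1 2 3 2 3 2 1 2 1 2 1 2 1 0 1 0 1 0 1 0 1 0 1 0 1 0]
  -> pairs=22 depth=4 groups=8 -> no
String 6 '((()()))(())()((()((()())(())()()))())()()': depth seq [1 2 3 2 3 2 1 0 1 2 1 0 1 0 1 2 3 2 3 4 5 4 5 4 3 4 5 4 3 4 3 4 3 2 1 2 1 0 1 0 1 0]
  -> pairs=21 depth=5 groups=6 -> no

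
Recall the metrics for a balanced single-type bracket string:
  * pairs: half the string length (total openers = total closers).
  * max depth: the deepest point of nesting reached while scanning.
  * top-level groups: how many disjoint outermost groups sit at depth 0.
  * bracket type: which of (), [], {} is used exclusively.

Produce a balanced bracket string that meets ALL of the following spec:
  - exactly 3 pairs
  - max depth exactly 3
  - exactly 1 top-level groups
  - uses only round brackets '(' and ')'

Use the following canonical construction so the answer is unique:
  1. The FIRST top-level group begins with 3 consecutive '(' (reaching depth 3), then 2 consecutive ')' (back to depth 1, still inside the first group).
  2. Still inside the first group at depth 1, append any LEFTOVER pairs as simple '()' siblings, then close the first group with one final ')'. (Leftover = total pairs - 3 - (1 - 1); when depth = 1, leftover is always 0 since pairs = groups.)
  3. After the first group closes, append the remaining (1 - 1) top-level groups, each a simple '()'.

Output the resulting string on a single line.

Answer: ((()))

Derivation:
Spec: pairs=3 depth=3 groups=1
Leftover pairs = 3 - 3 - (1-1) = 0
First group: deep chain of depth 3 + 0 sibling pairs
Remaining 0 groups: simple '()' each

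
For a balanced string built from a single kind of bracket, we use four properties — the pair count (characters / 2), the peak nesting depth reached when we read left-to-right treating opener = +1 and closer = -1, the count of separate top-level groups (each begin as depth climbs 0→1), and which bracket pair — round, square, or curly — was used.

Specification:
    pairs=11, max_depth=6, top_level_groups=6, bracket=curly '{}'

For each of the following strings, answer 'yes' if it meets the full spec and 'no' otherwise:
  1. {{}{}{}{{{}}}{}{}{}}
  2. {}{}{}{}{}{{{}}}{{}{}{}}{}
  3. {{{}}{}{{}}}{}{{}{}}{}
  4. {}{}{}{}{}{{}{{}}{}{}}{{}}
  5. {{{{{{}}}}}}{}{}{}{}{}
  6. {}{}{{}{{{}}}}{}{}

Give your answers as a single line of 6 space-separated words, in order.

Answer: no no no no yes no

Derivation:
String 1 '{{}{}{}{{{}}}{}{}{}}': depth seq [1 2 1 2 1 2 1 2 3 4 3 2 1 2 1 2 1 2 1 0]
  -> pairs=10 depth=4 groups=1 -> no
String 2 '{}{}{}{}{}{{{}}}{{}{}{}}{}': depth seq [1 0 1 0 1 0 1 0 1 0 1 2 3 2 1 0 1 2 1 2 1 2 1 0 1 0]
  -> pairs=13 depth=3 groups=8 -> no
String 3 '{{{}}{}{{}}}{}{{}{}}{}': depth seq [1 2 3 2 1 2 1 2 3 2 1 0 1 0 1 2 1 2 1 0 1 0]
  -> pairs=11 depth=3 groups=4 -> no
String 4 '{}{}{}{}{}{{}{{}}{}{}}{{}}': depth seq [1 0 1 0 1 0 1 0 1 0 1 2 1 2 3 2 1 2 1 2 1 0 1 2 1 0]
  -> pairs=13 depth=3 groups=7 -> no
String 5 '{{{{{{}}}}}}{}{}{}{}{}': depth seq [1 2 3 4 5 6 5 4 3 2 1 0 1 0 1 0 1 0 1 0 1 0]
  -> pairs=11 depth=6 groups=6 -> yes
String 6 '{}{}{{}{{{}}}}{}{}': depth seq [1 0 1 0 1 2 1 2 3 4 3 2 1 0 1 0 1 0]
  -> pairs=9 depth=4 groups=5 -> no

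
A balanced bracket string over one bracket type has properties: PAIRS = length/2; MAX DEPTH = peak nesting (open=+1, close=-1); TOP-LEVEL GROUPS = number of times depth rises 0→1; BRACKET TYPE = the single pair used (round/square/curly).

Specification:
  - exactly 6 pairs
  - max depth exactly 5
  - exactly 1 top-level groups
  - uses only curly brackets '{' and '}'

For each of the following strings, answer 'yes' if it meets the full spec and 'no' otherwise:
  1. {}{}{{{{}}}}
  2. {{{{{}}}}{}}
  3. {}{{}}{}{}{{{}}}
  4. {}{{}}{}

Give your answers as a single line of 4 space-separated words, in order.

Answer: no yes no no

Derivation:
String 1 '{}{}{{{{}}}}': depth seq [1 0 1 0 1 2 3 4 3 2 1 0]
  -> pairs=6 depth=4 groups=3 -> no
String 2 '{{{{{}}}}{}}': depth seq [1 2 3 4 5 4 3 2 1 2 1 0]
  -> pairs=6 depth=5 groups=1 -> yes
String 3 '{}{{}}{}{}{{{}}}': depth seq [1 0 1 2 1 0 1 0 1 0 1 2 3 2 1 0]
  -> pairs=8 depth=3 groups=5 -> no
String 4 '{}{{}}{}': depth seq [1 0 1 2 1 0 1 0]
  -> pairs=4 depth=2 groups=3 -> no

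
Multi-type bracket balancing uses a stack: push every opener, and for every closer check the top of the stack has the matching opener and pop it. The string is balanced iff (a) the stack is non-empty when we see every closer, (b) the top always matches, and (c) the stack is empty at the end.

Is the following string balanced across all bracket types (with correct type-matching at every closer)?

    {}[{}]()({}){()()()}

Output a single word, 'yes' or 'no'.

pos 0: push '{'; stack = {
pos 1: '}' matches '{'; pop; stack = (empty)
pos 2: push '['; stack = [
pos 3: push '{'; stack = [{
pos 4: '}' matches '{'; pop; stack = [
pos 5: ']' matches '['; pop; stack = (empty)
pos 6: push '('; stack = (
pos 7: ')' matches '('; pop; stack = (empty)
pos 8: push '('; stack = (
pos 9: push '{'; stack = ({
pos 10: '}' matches '{'; pop; stack = (
pos 11: ')' matches '('; pop; stack = (empty)
pos 12: push '{'; stack = {
pos 13: push '('; stack = {(
pos 14: ')' matches '('; pop; stack = {
pos 15: push '('; stack = {(
pos 16: ')' matches '('; pop; stack = {
pos 17: push '('; stack = {(
pos 18: ')' matches '('; pop; stack = {
pos 19: '}' matches '{'; pop; stack = (empty)
end: stack empty → VALID
Verdict: properly nested → yes

Answer: yes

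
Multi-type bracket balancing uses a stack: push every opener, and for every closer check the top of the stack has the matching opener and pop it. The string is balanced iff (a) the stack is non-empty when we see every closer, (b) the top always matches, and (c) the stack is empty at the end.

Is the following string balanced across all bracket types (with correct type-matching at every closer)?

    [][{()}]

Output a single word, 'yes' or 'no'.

pos 0: push '['; stack = [
pos 1: ']' matches '['; pop; stack = (empty)
pos 2: push '['; stack = [
pos 3: push '{'; stack = [{
pos 4: push '('; stack = [{(
pos 5: ')' matches '('; pop; stack = [{
pos 6: '}' matches '{'; pop; stack = [
pos 7: ']' matches '['; pop; stack = (empty)
end: stack empty → VALID
Verdict: properly nested → yes

Answer: yes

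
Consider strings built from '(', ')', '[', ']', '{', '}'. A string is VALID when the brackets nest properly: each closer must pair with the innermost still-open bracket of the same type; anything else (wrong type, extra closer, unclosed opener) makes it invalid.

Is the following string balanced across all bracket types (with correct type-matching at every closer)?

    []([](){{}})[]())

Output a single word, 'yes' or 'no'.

pos 0: push '['; stack = [
pos 1: ']' matches '['; pop; stack = (empty)
pos 2: push '('; stack = (
pos 3: push '['; stack = ([
pos 4: ']' matches '['; pop; stack = (
pos 5: push '('; stack = ((
pos 6: ')' matches '('; pop; stack = (
pos 7: push '{'; stack = ({
pos 8: push '{'; stack = ({{
pos 9: '}' matches '{'; pop; stack = ({
pos 10: '}' matches '{'; pop; stack = (
pos 11: ')' matches '('; pop; stack = (empty)
pos 12: push '['; stack = [
pos 13: ']' matches '['; pop; stack = (empty)
pos 14: push '('; stack = (
pos 15: ')' matches '('; pop; stack = (empty)
pos 16: saw closer ')' but stack is empty → INVALID
Verdict: unmatched closer ')' at position 16 → no

Answer: no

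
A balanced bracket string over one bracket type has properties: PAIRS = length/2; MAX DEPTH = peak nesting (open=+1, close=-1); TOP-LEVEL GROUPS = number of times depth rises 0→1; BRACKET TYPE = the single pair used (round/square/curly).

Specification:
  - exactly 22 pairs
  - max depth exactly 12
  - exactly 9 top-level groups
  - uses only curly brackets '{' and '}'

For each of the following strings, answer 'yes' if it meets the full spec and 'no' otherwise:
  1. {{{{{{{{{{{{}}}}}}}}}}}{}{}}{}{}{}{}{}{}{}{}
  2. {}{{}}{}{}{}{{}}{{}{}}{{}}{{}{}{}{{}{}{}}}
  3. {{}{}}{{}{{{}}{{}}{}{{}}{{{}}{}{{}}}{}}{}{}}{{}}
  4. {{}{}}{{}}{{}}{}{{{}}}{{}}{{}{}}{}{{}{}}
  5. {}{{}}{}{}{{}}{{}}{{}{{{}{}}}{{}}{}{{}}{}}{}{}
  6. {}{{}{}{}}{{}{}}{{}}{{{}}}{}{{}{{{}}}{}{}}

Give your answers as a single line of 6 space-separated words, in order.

Answer: yes no no no no no

Derivation:
String 1 '{{{{{{{{{{{{}}}}}}}}}}}{}{}}{}{}{}{}{}{}{}{}': depth seq [1 2 3 4 5 6 7 8 9 10 11 12 11 10 9 8 7 6 5 4 3 2 1 2 1 2 1 0 1 0 1 0 1 0 1 0 1 0 1 0 1 0 1 0]
  -> pairs=22 depth=12 groups=9 -> yes
String 2 '{}{{}}{}{}{}{{}}{{}{}}{{}}{{}{}{}{{}{}{}}}': depth seq [1 0 1 2 1 0 1 0 1 0 1 0 1 2 1 0 1 2 1 2 1 0 1 2 1 0 1 2 1 2 1 2 1 2 3 2 3 2 3 2 1 0]
  -> pairs=21 depth=3 groups=9 -> no
String 3 '{{}{}}{{}{{{}}{{}}{}{{}}{{{}}{}{{}}}{}}{}{}}{{}}': depth seq [1 2 1 2 1 0 1 2 1 2 3 4 3 2 3 4 3 2 3 2 3 4 3 2 3 4 5 4 3 4 3 4 5 4 3 2 3 2 1 2 1 2 1 0 1 2 1 0]
  -> pairs=24 depth=5 groups=3 -> no
String 4 '{{}{}}{{}}{{}}{}{{{}}}{{}}{{}{}}{}{{}{}}': depth seq [1 2 1 2 1 0 1 2 1 0 1 2 1 0 1 0 1 2 3 2 1 0 1 2 1 0 1 2 1 2 1 0 1 0 1 2 1 2 1 0]
  -> pairs=20 depth=3 groups=9 -> no
String 5 '{}{{}}{}{}{{}}{{}}{{}{{{}{}}}{{}}{}{{}}{}}{}{}': depth seq [1 0 1 2 1 0 1 0 1 0 1 2 1 0 1 2 1 0 1 2 1 2 3 4 3 4 3 2 1 2 3 2 1 2 1 2 3 2 1 2 1 0 1 0 1 0]
  -> pairs=23 depth=4 groups=9 -> no
String 6 '{}{{}{}{}}{{}{}}{{}}{{{}}}{}{{}{{{}}}{}{}}': depth seq [1 0 1 2 1 2 1 2 1 0 1 2 1 2 1 0 1 2 1 0 1 2 3 2 1 0 1 0 1 2 1 2 3 4 3 2 1 2 1 2 1 0]
  -> pairs=21 depth=4 groups=7 -> no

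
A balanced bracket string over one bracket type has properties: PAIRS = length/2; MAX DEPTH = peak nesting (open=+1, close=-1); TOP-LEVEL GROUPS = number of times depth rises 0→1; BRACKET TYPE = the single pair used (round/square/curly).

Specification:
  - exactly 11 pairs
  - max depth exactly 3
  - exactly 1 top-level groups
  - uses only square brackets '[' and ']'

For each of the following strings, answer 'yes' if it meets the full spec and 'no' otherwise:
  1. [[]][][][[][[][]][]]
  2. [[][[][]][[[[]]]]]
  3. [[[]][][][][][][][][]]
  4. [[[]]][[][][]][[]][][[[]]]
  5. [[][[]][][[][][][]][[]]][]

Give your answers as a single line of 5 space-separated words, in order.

Answer: no no yes no no

Derivation:
String 1 '[[]][][][[][[][]][]]': depth seq [1 2 1 0 1 0 1 0 1 2 1 2 3 2 3 2 1 2 1 0]
  -> pairs=10 depth=3 groups=4 -> no
String 2 '[[][[][]][[[[]]]]]': depth seq [1 2 1 2 3 2 3 2 1 2 3 4 5 4 3 2 1 0]
  -> pairs=9 depth=5 groups=1 -> no
String 3 '[[[]][][][][][][][][]]': depth seq [1 2 3 2 1 2 1 2 1 2 1 2 1 2 1 2 1 2 1 2 1 0]
  -> pairs=11 depth=3 groups=1 -> yes
String 4 '[[[]]][[][][]][[]][][[[]]]': depth seq [1 2 3 2 1 0 1 2 1 2 1 2 1 0 1 2 1 0 1 0 1 2 3 2 1 0]
  -> pairs=13 depth=3 groups=5 -> no
String 5 '[[][[]][][[][][][]][[]]][]': depth seq [1 2 1 2 3 2 1 2 1 2 3 2 3 2 3 2 3 2 1 2 3 2 1 0 1 0]
  -> pairs=13 depth=3 groups=2 -> no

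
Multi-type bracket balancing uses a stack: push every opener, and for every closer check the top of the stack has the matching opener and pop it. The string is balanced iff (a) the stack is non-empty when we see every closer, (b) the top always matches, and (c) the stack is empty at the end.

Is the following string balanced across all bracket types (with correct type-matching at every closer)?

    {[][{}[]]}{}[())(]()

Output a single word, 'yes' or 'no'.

Answer: no

Derivation:
pos 0: push '{'; stack = {
pos 1: push '['; stack = {[
pos 2: ']' matches '['; pop; stack = {
pos 3: push '['; stack = {[
pos 4: push '{'; stack = {[{
pos 5: '}' matches '{'; pop; stack = {[
pos 6: push '['; stack = {[[
pos 7: ']' matches '['; pop; stack = {[
pos 8: ']' matches '['; pop; stack = {
pos 9: '}' matches '{'; pop; stack = (empty)
pos 10: push '{'; stack = {
pos 11: '}' matches '{'; pop; stack = (empty)
pos 12: push '['; stack = [
pos 13: push '('; stack = [(
pos 14: ')' matches '('; pop; stack = [
pos 15: saw closer ')' but top of stack is '[' (expected ']') → INVALID
Verdict: type mismatch at position 15: ')' closes '[' → no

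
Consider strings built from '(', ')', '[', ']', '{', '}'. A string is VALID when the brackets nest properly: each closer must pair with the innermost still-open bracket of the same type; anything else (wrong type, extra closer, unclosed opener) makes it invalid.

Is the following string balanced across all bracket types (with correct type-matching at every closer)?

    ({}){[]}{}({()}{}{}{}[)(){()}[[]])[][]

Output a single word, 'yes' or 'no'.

pos 0: push '('; stack = (
pos 1: push '{'; stack = ({
pos 2: '}' matches '{'; pop; stack = (
pos 3: ')' matches '('; pop; stack = (empty)
pos 4: push '{'; stack = {
pos 5: push '['; stack = {[
pos 6: ']' matches '['; pop; stack = {
pos 7: '}' matches '{'; pop; stack = (empty)
pos 8: push '{'; stack = {
pos 9: '}' matches '{'; pop; stack = (empty)
pos 10: push '('; stack = (
pos 11: push '{'; stack = ({
pos 12: push '('; stack = ({(
pos 13: ')' matches '('; pop; stack = ({
pos 14: '}' matches '{'; pop; stack = (
pos 15: push '{'; stack = ({
pos 16: '}' matches '{'; pop; stack = (
pos 17: push '{'; stack = ({
pos 18: '}' matches '{'; pop; stack = (
pos 19: push '{'; stack = ({
pos 20: '}' matches '{'; pop; stack = (
pos 21: push '['; stack = ([
pos 22: saw closer ')' but top of stack is '[' (expected ']') → INVALID
Verdict: type mismatch at position 22: ')' closes '[' → no

Answer: no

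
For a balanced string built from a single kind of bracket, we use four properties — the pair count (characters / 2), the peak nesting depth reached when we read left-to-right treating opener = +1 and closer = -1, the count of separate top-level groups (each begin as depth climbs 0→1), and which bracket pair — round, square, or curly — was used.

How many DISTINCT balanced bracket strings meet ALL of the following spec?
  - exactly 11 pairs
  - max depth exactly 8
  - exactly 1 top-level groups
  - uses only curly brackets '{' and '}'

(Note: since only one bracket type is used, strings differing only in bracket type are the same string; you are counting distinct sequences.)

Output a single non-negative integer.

Answer: 629

Derivation:
Spec: pairs=11 depth=8 groups=1
Count(depth <= 8) = 16645
Count(depth <= 7) = 16016
Count(depth == 8) = 16645 - 16016 = 629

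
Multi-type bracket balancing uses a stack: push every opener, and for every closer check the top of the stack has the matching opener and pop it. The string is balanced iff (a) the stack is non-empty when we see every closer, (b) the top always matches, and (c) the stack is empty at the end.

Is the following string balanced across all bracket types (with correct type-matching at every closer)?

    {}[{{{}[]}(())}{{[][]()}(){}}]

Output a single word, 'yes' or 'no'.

Answer: yes

Derivation:
pos 0: push '{'; stack = {
pos 1: '}' matches '{'; pop; stack = (empty)
pos 2: push '['; stack = [
pos 3: push '{'; stack = [{
pos 4: push '{'; stack = [{{
pos 5: push '{'; stack = [{{{
pos 6: '}' matches '{'; pop; stack = [{{
pos 7: push '['; stack = [{{[
pos 8: ']' matches '['; pop; stack = [{{
pos 9: '}' matches '{'; pop; stack = [{
pos 10: push '('; stack = [{(
pos 11: push '('; stack = [{((
pos 12: ')' matches '('; pop; stack = [{(
pos 13: ')' matches '('; pop; stack = [{
pos 14: '}' matches '{'; pop; stack = [
pos 15: push '{'; stack = [{
pos 16: push '{'; stack = [{{
pos 17: push '['; stack = [{{[
pos 18: ']' matches '['; pop; stack = [{{
pos 19: push '['; stack = [{{[
pos 20: ']' matches '['; pop; stack = [{{
pos 21: push '('; stack = [{{(
pos 22: ')' matches '('; pop; stack = [{{
pos 23: '}' matches '{'; pop; stack = [{
pos 24: push '('; stack = [{(
pos 25: ')' matches '('; pop; stack = [{
pos 26: push '{'; stack = [{{
pos 27: '}' matches '{'; pop; stack = [{
pos 28: '}' matches '{'; pop; stack = [
pos 29: ']' matches '['; pop; stack = (empty)
end: stack empty → VALID
Verdict: properly nested → yes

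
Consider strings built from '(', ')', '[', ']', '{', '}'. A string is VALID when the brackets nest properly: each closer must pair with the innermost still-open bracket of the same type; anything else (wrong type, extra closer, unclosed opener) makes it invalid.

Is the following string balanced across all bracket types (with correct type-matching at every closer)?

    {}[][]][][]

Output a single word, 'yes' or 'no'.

pos 0: push '{'; stack = {
pos 1: '}' matches '{'; pop; stack = (empty)
pos 2: push '['; stack = [
pos 3: ']' matches '['; pop; stack = (empty)
pos 4: push '['; stack = [
pos 5: ']' matches '['; pop; stack = (empty)
pos 6: saw closer ']' but stack is empty → INVALID
Verdict: unmatched closer ']' at position 6 → no

Answer: no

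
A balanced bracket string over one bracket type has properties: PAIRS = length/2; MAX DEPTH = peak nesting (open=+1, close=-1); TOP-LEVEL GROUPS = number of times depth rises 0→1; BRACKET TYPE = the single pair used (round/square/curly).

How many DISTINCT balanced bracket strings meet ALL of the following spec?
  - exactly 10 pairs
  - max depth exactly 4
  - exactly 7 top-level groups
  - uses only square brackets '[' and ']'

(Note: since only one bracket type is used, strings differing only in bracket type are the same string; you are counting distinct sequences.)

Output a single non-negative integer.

Answer: 7

Derivation:
Spec: pairs=10 depth=4 groups=7
Count(depth <= 4) = 154
Count(depth <= 3) = 147
Count(depth == 4) = 154 - 147 = 7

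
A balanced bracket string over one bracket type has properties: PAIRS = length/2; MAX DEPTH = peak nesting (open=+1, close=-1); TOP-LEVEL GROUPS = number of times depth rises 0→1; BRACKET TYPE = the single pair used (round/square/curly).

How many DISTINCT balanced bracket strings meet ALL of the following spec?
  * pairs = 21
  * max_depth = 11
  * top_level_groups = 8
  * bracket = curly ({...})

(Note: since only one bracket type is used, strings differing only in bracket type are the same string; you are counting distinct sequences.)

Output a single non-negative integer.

Spec: pairs=21 depth=11 groups=8
Count(depth <= 11) = 218345416
Count(depth <= 10) = 218313656
Count(depth == 11) = 218345416 - 218313656 = 31760

Answer: 31760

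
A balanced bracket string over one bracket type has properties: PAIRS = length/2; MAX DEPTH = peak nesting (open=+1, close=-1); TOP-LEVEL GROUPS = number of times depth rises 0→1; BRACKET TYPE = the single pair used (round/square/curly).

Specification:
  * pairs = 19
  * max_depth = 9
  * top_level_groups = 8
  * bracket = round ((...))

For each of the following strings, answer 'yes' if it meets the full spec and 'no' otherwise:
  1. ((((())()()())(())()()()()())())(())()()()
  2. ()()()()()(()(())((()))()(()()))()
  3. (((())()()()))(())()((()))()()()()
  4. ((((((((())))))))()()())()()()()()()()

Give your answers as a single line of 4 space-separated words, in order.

Answer: no no no yes

Derivation:
String 1 '((((())()()())(())()()()()())())(())()()()': depth seq [1 2 3 4 5 4 3 4 3 4 3 4 3 2 3 4 3 2 3 2 3 2 3 2 3 2 3 2 1 2 1 0 1 2 1 0 1 0 1 0 1 0]
  -> pairs=21 depth=5 groups=5 -> no
String 2 '()()()()()(()(())((()))()(()()))()': depth seq [1 0 1 0 1 0 1 0 1 0 1 2 1 2 3 2 1 2 3 4 3 2 1 2 1 2 3 2 3 2 1 0 1 0]
  -> pairs=17 depth=4 groups=7 -> no
String 3 '(((())()()()))(())()((()))()()()()': depth seq [1 2 3 4 3 2 3 2 3 2 3 2 1 0 1 2 1 0 1 0 1 2 3 2 1 0 1 0 1 0 1 0 1 0]
  -> pairs=17 depth=4 groups=8 -> no
String 4 '((((((((())))))))()()())()()()()()()()': depth seq [1 2 3 4 5 6 7 8 9 8 7 6 5 4 3 2 1 2 1 2 1 2 1 0 1 0 1 0 1 0 1 0 1 0 1 0 1 0]
  -> pairs=19 depth=9 groups=8 -> yes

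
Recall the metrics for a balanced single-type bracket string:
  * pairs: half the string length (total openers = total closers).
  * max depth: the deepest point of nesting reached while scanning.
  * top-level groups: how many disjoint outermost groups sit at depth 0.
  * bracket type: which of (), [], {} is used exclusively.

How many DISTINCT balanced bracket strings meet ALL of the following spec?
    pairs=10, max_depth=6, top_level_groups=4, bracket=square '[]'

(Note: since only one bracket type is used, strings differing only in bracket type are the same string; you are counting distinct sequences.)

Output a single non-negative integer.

Answer: 48

Derivation:
Spec: pairs=10 depth=6 groups=4
Count(depth <= 6) = 1998
Count(depth <= 5) = 1950
Count(depth == 6) = 1998 - 1950 = 48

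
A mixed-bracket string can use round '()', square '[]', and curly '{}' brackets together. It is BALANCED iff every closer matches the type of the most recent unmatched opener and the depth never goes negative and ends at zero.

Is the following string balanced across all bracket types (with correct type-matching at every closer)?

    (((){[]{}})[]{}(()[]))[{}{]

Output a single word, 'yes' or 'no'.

Answer: no

Derivation:
pos 0: push '('; stack = (
pos 1: push '('; stack = ((
pos 2: push '('; stack = (((
pos 3: ')' matches '('; pop; stack = ((
pos 4: push '{'; stack = (({
pos 5: push '['; stack = (({[
pos 6: ']' matches '['; pop; stack = (({
pos 7: push '{'; stack = (({{
pos 8: '}' matches '{'; pop; stack = (({
pos 9: '}' matches '{'; pop; stack = ((
pos 10: ')' matches '('; pop; stack = (
pos 11: push '['; stack = ([
pos 12: ']' matches '['; pop; stack = (
pos 13: push '{'; stack = ({
pos 14: '}' matches '{'; pop; stack = (
pos 15: push '('; stack = ((
pos 16: push '('; stack = (((
pos 17: ')' matches '('; pop; stack = ((
pos 18: push '['; stack = (([
pos 19: ']' matches '['; pop; stack = ((
pos 20: ')' matches '('; pop; stack = (
pos 21: ')' matches '('; pop; stack = (empty)
pos 22: push '['; stack = [
pos 23: push '{'; stack = [{
pos 24: '}' matches '{'; pop; stack = [
pos 25: push '{'; stack = [{
pos 26: saw closer ']' but top of stack is '{' (expected '}') → INVALID
Verdict: type mismatch at position 26: ']' closes '{' → no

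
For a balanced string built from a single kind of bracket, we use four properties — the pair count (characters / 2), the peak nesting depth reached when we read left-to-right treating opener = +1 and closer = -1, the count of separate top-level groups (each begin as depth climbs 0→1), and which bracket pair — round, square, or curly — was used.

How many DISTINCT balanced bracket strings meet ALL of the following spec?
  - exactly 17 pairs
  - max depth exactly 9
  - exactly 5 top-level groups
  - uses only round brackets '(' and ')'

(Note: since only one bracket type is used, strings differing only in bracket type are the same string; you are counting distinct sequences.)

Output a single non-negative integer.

Spec: pairs=17 depth=9 groups=5
Count(depth <= 9) = 8934835
Count(depth <= 8) = 8876070
Count(depth == 9) = 8934835 - 8876070 = 58765

Answer: 58765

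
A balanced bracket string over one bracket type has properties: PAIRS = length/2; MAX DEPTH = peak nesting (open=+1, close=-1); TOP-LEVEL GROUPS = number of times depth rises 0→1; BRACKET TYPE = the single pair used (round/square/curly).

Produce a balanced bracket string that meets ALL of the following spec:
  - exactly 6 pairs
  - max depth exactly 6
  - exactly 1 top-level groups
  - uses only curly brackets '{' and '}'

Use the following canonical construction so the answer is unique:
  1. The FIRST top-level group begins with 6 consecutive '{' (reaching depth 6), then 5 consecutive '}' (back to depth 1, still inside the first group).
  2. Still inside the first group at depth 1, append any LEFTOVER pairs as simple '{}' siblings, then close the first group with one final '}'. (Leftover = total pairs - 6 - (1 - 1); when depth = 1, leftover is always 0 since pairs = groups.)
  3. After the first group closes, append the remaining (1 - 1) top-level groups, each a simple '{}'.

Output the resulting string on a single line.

Answer: {{{{{{}}}}}}

Derivation:
Spec: pairs=6 depth=6 groups=1
Leftover pairs = 6 - 6 - (1-1) = 0
First group: deep chain of depth 6 + 0 sibling pairs
Remaining 0 groups: simple '{}' each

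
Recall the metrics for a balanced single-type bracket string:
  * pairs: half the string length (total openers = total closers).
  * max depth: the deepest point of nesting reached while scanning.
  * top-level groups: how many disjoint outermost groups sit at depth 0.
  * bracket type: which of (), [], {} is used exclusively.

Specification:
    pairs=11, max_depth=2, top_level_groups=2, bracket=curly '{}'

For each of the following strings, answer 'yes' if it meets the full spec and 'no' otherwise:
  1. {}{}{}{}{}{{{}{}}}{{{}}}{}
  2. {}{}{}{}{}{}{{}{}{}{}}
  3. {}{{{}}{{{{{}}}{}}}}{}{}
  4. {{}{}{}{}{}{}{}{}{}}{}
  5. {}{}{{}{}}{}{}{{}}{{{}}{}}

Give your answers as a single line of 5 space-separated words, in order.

Answer: no no no yes no

Derivation:
String 1 '{}{}{}{}{}{{{}{}}}{{{}}}{}': depth seq [1 0 1 0 1 0 1 0 1 0 1 2 3 2 3 2 1 0 1 2 3 2 1 0 1 0]
  -> pairs=13 depth=3 groups=8 -> no
String 2 '{}{}{}{}{}{}{{}{}{}{}}': depth seq [1 0 1 0 1 0 1 0 1 0 1 0 1 2 1 2 1 2 1 2 1 0]
  -> pairs=11 depth=2 groups=7 -> no
String 3 '{}{{{}}{{{{{}}}{}}}}{}{}': depth seq [1 0 1 2 3 2 1 2 3 4 5 6 5 4 3 4 3 2 1 0 1 0 1 0]
  -> pairs=12 depth=6 groups=4 -> no
String 4 '{{}{}{}{}{}{}{}{}{}}{}': depth seq [1 2 1 2 1 2 1 2 1 2 1 2 1 2 1 2 1 2 1 0 1 0]
  -> pairs=11 depth=2 groups=2 -> yes
String 5 '{}{}{{}{}}{}{}{{}}{{{}}{}}': depth seq [1 0 1 0 1 2 1 2 1 0 1 0 1 0 1 2 1 0 1 2 3 2 1 2 1 0]
  -> pairs=13 depth=3 groups=7 -> no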